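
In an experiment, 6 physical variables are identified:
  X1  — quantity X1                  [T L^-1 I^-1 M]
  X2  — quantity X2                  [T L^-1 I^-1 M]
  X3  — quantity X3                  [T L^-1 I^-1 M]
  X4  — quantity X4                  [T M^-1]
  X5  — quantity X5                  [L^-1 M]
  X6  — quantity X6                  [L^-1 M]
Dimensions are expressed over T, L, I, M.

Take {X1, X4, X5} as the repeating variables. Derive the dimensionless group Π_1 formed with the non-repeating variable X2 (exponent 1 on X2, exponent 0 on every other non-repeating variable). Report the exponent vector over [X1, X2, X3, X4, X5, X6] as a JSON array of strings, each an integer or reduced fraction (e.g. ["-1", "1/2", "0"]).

["-1", "1", "0", "0", "0", "0"]

Exponent matrix [T,L,I,M] × [X1,X2,X3,X4,X5,X6]:
  T: [ 1  1  1  1  0  0]
  L: [-1 -1 -1  0 -1 -1]
  I: [-1 -1 -1  0  0  0]
  M: [ 1  1  1 -1  1  1]
RREF → pivots at {X1,X4,X5} ⇒ r = 3
Pivot set = {X1,X4,X5}, free = {X2,X3,X6}
RREF:
  r0: [   1    1    1    0    0    0]
  r1: [   0    0    0    1    0    0]
  r2: [   0    0    0    0    1    1]
  r3: [   0    0    0    0    0    0]
Fix exponent of X2 at 1, X3 at 0, X6 at 0; solve each RREF row for its pivot's exponent:
  r0: exp(X1) + (1)·1 = 0 ⇒ exp(X1) = -1
  r1: exp(X4) + (0)·1 = 0 ⇒ exp(X4) = 0
  r2: exp(X5) + (0)·1 = 0 ⇒ exp(X5) = 0
Π_1 = X1^-1 · X2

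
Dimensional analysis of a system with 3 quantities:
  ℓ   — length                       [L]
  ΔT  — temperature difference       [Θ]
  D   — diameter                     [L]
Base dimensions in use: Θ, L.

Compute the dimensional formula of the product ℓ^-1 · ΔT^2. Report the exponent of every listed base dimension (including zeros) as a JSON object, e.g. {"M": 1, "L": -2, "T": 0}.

{"Θ": 2, "L": -1}

Dimensional matrix (Θ×L by ℓ×ΔT×D):
  Θ: [ 0  1  0]
  L: [ 1  0  1]
  [Θ]: (-1)·0+(2)·1 = 2
  [L]: (-1)·1+(2)·0 = -1
⇒ Θ^2 L^-1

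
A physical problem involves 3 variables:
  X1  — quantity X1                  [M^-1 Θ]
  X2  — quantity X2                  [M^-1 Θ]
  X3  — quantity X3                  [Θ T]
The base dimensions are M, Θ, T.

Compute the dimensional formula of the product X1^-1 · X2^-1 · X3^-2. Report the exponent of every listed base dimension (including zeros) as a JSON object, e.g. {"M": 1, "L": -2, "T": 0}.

Write exponents as rows M,Θ,T / cols X1,X2,X3:
  M: [-1 -1  0]
  Θ: [ 1  1  1]
  T: [ 0  0  1]
  [M]: (-1)·-1+(-1)·-1+(-2)·0 = 2
  [Θ]: (-1)·1+(-1)·1+(-2)·1 = -4
  [T]: (-1)·0+(-1)·0+(-2)·1 = -2
⇒ M^2 Θ^-4 T^-2

{"M": 2, "Θ": -4, "T": -2}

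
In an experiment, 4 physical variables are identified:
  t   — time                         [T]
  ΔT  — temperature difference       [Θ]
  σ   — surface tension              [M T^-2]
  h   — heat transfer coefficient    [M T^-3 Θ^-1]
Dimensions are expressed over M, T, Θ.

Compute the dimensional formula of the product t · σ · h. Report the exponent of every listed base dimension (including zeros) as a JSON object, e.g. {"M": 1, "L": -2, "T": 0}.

{"M": 2, "T": -4, "Θ": -1}

Write exponents as rows M,T,Θ / cols t,ΔT,σ,h:
  M: [ 0  0  1  1]
  T: [ 1  0 -2 -3]
  Θ: [ 0  1  0 -1]
  [M]: (1)·0+(1)·1+(1)·1 = 2
  [T]: (1)·1+(1)·-2+(1)·-3 = -4
  [Θ]: (1)·0+(1)·0+(1)·-1 = -1
⇒ M^2 T^-4 Θ^-1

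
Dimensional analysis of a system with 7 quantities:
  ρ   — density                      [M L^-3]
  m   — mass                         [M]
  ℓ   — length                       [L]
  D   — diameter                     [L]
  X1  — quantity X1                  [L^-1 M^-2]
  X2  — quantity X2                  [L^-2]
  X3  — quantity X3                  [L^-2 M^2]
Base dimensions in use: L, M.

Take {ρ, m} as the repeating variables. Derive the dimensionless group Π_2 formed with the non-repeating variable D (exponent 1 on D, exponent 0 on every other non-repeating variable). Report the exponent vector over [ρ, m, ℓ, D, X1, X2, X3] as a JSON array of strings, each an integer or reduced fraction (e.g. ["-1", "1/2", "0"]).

Dimensional matrix (L×M by ρ×m×ℓ×D×X1×X2×X3):
  L: [-3  0  1  1 -1 -2 -2]
  M: [ 1  1  0  0 -2  0  2]
Row reduction gives pivot columns ρ,m; rank = 2
Repeat: ρ,m; free: ℓ,D,X1,X2,X3
RREF:
  r0: [   1    0 -1/3 -1/3  1/3  2/3  2/3]
  r1: [   0    1  1/3  1/3 -7/3 -2/3  4/3]
Fix exponent of D at 1, ℓ at 0, X1 at 0, X2 at 0, X3 at 0; solve each RREF row for its pivot's exponent:
  r0: exp(ρ) + (-1/3)·1 = 0 ⇒ exp(ρ) = 1/3
  r1: exp(m) + (1/3)·1 = 0 ⇒ exp(m) = -1/3
Π_2 = ρ^(1/3) · m^(-1/3) · D

["1/3", "-1/3", "0", "1", "0", "0", "0"]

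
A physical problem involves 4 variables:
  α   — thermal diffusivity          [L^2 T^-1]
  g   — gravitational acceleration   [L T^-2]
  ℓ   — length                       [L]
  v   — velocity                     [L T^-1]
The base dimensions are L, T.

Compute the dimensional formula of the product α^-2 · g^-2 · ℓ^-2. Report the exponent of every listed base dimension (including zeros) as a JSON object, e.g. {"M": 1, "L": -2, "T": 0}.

Dimensional matrix (L×T by α×g×ℓ×v):
  L: [ 2  1  1  1]
  T: [-1 -2  0 -1]
  [L]: (-2)·2+(-2)·1+(-2)·1 = -8
  [T]: (-2)·-1+(-2)·-2+(-2)·0 = 6
⇒ L^-8 T^6

{"L": -8, "T": 6}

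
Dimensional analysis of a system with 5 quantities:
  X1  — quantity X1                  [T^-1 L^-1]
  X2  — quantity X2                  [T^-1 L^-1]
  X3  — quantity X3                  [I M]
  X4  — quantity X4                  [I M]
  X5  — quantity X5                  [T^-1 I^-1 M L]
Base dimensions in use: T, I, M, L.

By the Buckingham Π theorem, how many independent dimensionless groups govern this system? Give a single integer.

2

Exponent matrix [T,I,M,L] × [X1,X2,X3,X4,X5]:
  T: [-1 -1  0  0 -1]
  I: [ 0  0  1  1 -1]
  M: [ 0  0  1  1  1]
  L: [-1 -1  0  0  1]
RREF → pivots at {X1,X3,X5} ⇒ r = 3
Π count = n − r = 5 − 3 = 2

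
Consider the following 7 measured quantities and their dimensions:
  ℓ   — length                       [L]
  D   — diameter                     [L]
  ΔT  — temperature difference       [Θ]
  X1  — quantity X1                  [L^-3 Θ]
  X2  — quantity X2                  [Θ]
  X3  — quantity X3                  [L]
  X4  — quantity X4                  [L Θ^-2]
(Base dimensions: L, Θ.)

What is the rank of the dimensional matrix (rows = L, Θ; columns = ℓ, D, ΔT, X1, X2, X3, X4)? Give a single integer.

2

Exponent matrix [L,Θ] × [ℓ,D,ΔT,X1,X2,X3,X4]:
  L: [ 1  1  0 -3  0  1  1]
  Θ: [ 0  0  1  1  1  0 -2]
Row reduction gives pivot columns ℓ,ΔT; rank = 2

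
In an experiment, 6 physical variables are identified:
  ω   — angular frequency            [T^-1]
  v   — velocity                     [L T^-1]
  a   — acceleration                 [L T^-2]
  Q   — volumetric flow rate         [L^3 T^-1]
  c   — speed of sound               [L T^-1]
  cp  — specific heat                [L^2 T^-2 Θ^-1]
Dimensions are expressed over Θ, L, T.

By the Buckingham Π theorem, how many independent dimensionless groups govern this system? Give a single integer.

Dimensional matrix (Θ×L×T by ω×v×a×Q×c×cp):
  Θ: [ 0  0  0  0  0 -1]
  L: [ 0  1  1  3  1  2]
  T: [-1 -1 -2 -1 -1 -2]
Echelon form has 3 nonzero rows (pivots: ω,v,cp)
n=6, r=3 ⇒ 3 dimensionless groups

3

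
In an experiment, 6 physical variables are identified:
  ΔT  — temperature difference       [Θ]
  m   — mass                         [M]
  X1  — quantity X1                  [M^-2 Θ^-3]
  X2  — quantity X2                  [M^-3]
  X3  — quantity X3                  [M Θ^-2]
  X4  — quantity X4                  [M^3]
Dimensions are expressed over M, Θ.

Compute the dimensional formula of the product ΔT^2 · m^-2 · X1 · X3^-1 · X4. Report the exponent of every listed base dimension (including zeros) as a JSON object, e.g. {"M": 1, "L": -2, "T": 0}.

Dimensional matrix (M×Θ by ΔT×m×X1×X2×X3×X4):
  M: [ 0  1 -2 -3  1  3]
  Θ: [ 1  0 -3  0 -2  0]
  [M]: (2)·0+(-2)·1+(1)·-2+(-1)·1+(1)·3 = -2
  [Θ]: (2)·1+(-2)·0+(1)·-3+(-1)·-2+(1)·0 = 1
⇒ M^-2 Θ

{"M": -2, "Θ": 1}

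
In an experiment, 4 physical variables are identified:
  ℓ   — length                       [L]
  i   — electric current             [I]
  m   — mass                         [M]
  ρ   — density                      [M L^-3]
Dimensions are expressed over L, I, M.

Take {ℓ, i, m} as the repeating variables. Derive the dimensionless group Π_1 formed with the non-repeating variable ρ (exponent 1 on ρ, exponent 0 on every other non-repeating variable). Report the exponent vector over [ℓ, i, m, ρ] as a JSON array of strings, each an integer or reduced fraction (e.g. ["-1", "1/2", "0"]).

Exponent matrix [L,I,M] × [ℓ,i,m,ρ]:
  L: [ 1  0  0 -3]
  I: [ 0  1  0  0]
  M: [ 0  0  1  1]
RREF → pivots at {ℓ,i,m} ⇒ r = 3
Repeat: ℓ,i,m; free: ρ
RREF:
  r0: [   1    0    0   -3]
  r1: [   0    1    0    0]
  r2: [   0    0    1    1]
Fix exponent of ρ at 1; solve each RREF row for its pivot's exponent:
  r0: exp(ℓ) + (-3)·1 = 0 ⇒ exp(ℓ) = 3
  r1: exp(i) + (0)·1 = 0 ⇒ exp(i) = 0
  r2: exp(m) + (1)·1 = 0 ⇒ exp(m) = -1
Π_1 = ℓ^3 · m^-1 · ρ

["3", "0", "-1", "1"]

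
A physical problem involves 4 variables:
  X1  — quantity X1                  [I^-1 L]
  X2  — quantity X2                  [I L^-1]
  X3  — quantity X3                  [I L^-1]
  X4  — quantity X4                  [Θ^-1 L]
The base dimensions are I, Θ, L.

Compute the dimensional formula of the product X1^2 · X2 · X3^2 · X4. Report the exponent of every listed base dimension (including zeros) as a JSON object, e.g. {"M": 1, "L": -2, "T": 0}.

{"I": 1, "Θ": -1, "L": 0}

Write exponents as rows I,Θ,L / cols X1,X2,X3,X4:
  I: [-1  1  1  0]
  Θ: [ 0  0  0 -1]
  L: [ 1 -1 -1  1]
  [I]: (2)·-1+(1)·1+(2)·1+(1)·0 = 1
  [Θ]: (2)·0+(1)·0+(2)·0+(1)·-1 = -1
  [L]: (2)·1+(1)·-1+(2)·-1+(1)·1 = 0
⇒ I Θ^-1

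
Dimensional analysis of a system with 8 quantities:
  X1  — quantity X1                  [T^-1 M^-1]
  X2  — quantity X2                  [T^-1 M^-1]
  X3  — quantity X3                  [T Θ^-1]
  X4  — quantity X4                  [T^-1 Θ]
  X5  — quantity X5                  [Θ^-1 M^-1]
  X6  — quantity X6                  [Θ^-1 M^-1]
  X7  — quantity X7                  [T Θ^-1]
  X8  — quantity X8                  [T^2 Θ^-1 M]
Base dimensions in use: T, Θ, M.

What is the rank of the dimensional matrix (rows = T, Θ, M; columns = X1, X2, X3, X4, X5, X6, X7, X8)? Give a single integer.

2

Exponent matrix [T,Θ,M] × [X1,X2,X3,X4,X5,X6,X7,X8]:
  T: [-1 -1  1 -1  0  0  1  2]
  Θ: [ 0  0 -1  1 -1 -1 -1 -1]
  M: [-1 -1  0  0 -1 -1  0  1]
Echelon form has 2 nonzero rows (pivots: X1,X3)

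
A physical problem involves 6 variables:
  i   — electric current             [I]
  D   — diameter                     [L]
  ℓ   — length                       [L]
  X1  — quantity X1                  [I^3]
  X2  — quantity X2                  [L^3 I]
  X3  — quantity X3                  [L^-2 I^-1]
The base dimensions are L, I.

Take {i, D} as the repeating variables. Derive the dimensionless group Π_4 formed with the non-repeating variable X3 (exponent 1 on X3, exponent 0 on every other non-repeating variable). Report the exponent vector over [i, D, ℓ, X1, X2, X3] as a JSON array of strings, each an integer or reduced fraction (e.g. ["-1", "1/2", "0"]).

Dimensional matrix (L×I by i×D×ℓ×X1×X2×X3):
  L: [ 0  1  1  0  3 -2]
  I: [ 1  0  0  3  1 -1]
Echelon form has 2 nonzero rows (pivots: i,D)
Repeat: i,D; free: ℓ,X1,X2,X3
RREF:
  r0: [   1    0    0    3    1   -1]
  r1: [   0    1    1    0    3   -2]
Fix exponent of X3 at 1, ℓ at 0, X1 at 0, X2 at 0; solve each RREF row for its pivot's exponent:
  r0: exp(i) + (-1)·1 = 0 ⇒ exp(i) = 1
  r1: exp(D) + (-2)·1 = 0 ⇒ exp(D) = 2
Π_4 = i · D^2 · X3

["1", "2", "0", "0", "0", "1"]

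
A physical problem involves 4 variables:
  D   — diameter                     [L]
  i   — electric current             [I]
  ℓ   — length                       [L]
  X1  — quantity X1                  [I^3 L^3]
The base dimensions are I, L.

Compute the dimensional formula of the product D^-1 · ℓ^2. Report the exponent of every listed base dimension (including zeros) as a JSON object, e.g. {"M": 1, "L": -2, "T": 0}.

Write exponents as rows I,L / cols D,i,ℓ,X1:
  I: [ 0  1  0  3]
  L: [ 1  0  1  3]
  [I]: (-1)·0+(2)·0 = 0
  [L]: (-1)·1+(2)·1 = 1
⇒ L

{"I": 0, "L": 1}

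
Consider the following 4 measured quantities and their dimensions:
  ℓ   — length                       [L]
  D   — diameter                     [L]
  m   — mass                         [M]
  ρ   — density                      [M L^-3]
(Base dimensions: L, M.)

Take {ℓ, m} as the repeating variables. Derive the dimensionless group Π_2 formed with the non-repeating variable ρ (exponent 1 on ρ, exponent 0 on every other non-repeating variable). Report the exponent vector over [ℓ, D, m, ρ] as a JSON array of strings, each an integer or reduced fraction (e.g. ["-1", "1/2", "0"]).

Exponent matrix [L,M] × [ℓ,D,m,ρ]:
  L: [ 1  1  0 -3]
  M: [ 0  0  1  1]
Row reduction gives pivot columns ℓ,m; rank = 2
Pivot set = {ℓ,m}, free = {D,ρ}
RREF:
  r0: [   1    1    0   -3]
  r1: [   0    0    1    1]
Fix exponent of ρ at 1, D at 0; solve each RREF row for its pivot's exponent:
  r0: exp(ℓ) + (-3)·1 = 0 ⇒ exp(ℓ) = 3
  r1: exp(m) + (1)·1 = 0 ⇒ exp(m) = -1
Π_2 = ℓ^3 · m^-1 · ρ

["3", "0", "-1", "1"]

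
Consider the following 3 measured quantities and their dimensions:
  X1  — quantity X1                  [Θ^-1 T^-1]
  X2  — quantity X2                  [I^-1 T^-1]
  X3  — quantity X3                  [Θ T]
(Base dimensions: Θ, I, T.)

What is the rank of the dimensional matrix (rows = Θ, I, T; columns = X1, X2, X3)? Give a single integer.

2

Write exponents as rows Θ,I,T / cols X1,X2,X3:
  Θ: [-1  0  1]
  I: [ 0 -1  0]
  T: [-1 -1  1]
Row reduction gives pivot columns X1,X2; rank = 2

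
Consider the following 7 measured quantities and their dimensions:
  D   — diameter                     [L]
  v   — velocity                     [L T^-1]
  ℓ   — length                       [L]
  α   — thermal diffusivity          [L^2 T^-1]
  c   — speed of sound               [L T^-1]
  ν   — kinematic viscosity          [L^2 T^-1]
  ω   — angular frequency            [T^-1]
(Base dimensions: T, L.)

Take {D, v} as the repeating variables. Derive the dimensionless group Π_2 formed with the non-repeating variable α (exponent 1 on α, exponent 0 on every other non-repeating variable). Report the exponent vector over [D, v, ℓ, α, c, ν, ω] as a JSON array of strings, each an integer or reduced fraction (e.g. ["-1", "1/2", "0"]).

Write exponents as rows T,L / cols D,v,ℓ,α,c,ν,ω:
  T: [ 0 -1  0 -1 -1 -1 -1]
  L: [ 1  1  1  2  1  2  0]
Row reduction gives pivot columns D,v; rank = 2
Repeat: D,v; free: ℓ,α,c,ν,ω
RREF:
  r0: [   1    0    1    1    0    1   -1]
  r1: [   0    1    0    1    1    1    1]
Fix exponent of α at 1, ℓ at 0, c at 0, ν at 0, ω at 0; solve each RREF row for its pivot's exponent:
  r0: exp(D) + (1)·1 = 0 ⇒ exp(D) = -1
  r1: exp(v) + (1)·1 = 0 ⇒ exp(v) = -1
Π_2 = D^-1 · v^-1 · α

["-1", "-1", "0", "1", "0", "0", "0"]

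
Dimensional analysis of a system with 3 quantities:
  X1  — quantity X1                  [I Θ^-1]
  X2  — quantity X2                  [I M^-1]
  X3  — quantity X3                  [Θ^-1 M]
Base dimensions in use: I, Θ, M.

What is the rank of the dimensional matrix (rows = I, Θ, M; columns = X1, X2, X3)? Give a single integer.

2

Exponent matrix [I,Θ,M] × [X1,X2,X3]:
  I: [ 1  1  0]
  Θ: [-1  0 -1]
  M: [ 0 -1  1]
RREF → pivots at {X1,X2} ⇒ r = 2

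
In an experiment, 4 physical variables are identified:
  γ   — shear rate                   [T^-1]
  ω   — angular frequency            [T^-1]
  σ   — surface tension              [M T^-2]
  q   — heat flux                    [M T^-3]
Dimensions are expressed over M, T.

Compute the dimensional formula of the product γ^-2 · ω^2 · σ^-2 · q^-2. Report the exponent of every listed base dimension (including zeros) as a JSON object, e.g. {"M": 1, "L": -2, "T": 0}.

Dimensional matrix (M×T by γ×ω×σ×q):
  M: [ 0  0  1  1]
  T: [-1 -1 -2 -3]
  [M]: (-2)·0+(2)·0+(-2)·1+(-2)·1 = -4
  [T]: (-2)·-1+(2)·-1+(-2)·-2+(-2)·-3 = 10
⇒ M^-4 T^10

{"M": -4, "T": 10}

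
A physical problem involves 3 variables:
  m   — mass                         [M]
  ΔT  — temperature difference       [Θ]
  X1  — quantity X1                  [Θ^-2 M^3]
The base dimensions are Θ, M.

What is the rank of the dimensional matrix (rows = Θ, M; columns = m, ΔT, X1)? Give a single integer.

Exponent matrix [Θ,M] × [m,ΔT,X1]:
  Θ: [ 0  1 -2]
  M: [ 1  0  3]
Row reduction gives pivot columns m,ΔT; rank = 2

2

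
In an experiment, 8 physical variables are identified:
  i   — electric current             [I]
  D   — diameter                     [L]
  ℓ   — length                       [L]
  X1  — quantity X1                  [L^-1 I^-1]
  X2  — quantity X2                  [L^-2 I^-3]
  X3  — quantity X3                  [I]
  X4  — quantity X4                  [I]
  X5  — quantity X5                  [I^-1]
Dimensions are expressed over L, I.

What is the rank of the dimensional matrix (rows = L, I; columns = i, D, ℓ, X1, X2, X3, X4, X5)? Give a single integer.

Dimensional matrix (L×I by i×D×ℓ×X1×X2×X3×X4×X5):
  L: [ 0  1  1 -1 -2  0  0  0]
  I: [ 1  0  0 -1 -3  1  1 -1]
Row reduction gives pivot columns i,D; rank = 2

2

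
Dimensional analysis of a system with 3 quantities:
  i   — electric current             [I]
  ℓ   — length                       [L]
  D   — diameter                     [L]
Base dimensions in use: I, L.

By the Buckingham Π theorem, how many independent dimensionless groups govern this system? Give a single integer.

Write exponents as rows I,L / cols i,ℓ,D:
  I: [ 1  0  0]
  L: [ 0  1  1]
Row reduction gives pivot columns i,ℓ; rank = 2
3 vars − rank 2 = 1 Π group

1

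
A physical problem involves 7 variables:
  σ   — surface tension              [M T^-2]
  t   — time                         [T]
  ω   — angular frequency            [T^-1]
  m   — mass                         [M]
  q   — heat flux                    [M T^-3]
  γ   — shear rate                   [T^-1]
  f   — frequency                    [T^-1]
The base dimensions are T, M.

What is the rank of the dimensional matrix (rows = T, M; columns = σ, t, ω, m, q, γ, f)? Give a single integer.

2

Exponent matrix [T,M] × [σ,t,ω,m,q,γ,f]:
  T: [-2  1 -1  0 -3 -1 -1]
  M: [ 1  0  0  1  1  0  0]
RREF → pivots at {σ,t} ⇒ r = 2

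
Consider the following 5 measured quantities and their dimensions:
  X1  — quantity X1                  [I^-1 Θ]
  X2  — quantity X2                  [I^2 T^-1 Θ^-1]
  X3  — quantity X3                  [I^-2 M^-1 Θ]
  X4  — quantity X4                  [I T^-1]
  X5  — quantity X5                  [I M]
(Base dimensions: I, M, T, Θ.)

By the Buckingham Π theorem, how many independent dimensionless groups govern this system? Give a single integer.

2

Write exponents as rows I,M,T,Θ / cols X1,X2,X3,X4,X5:
  I: [-1  2 -2  1  1]
  M: [ 0  0 -1  0  1]
  T: [ 0 -1  0 -1  0]
  Θ: [ 1 -1  1  0  0]
Row reduction gives pivot columns X1,X2,X3; rank = 3
5 vars − rank 3 = 2 Π groups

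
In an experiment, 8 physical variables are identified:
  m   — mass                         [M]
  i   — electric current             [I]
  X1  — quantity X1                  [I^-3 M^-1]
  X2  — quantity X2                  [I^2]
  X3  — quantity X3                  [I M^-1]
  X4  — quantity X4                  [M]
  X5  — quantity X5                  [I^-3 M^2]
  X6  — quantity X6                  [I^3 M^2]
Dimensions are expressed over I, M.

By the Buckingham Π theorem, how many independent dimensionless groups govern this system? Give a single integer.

Dimensional matrix (I×M by m×i×X1×X2×X3×X4×X5×X6):
  I: [ 0  1 -3  2  1  0 -3  3]
  M: [ 1  0 -1  0 -1  1  2  2]
Row reduction gives pivot columns m,i; rank = 2
Π count = n − r = 8 − 2 = 6

6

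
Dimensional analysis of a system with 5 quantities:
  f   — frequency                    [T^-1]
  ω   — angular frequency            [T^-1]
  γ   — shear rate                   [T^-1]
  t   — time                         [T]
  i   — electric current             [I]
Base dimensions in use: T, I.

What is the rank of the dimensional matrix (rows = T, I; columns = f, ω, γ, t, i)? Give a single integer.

2

Exponent matrix [T,I] × [f,ω,γ,t,i]:
  T: [-1 -1 -1  1  0]
  I: [ 0  0  0  0  1]
RREF → pivots at {f,i} ⇒ r = 2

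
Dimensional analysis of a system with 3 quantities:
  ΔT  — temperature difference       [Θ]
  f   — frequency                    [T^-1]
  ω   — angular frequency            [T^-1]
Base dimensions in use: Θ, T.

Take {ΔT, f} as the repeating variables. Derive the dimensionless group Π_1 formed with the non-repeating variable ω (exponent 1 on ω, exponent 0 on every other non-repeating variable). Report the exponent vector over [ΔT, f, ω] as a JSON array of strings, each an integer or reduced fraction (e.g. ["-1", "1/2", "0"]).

["0", "-1", "1"]

Exponent matrix [Θ,T] × [ΔT,f,ω]:
  Θ: [ 1  0  0]
  T: [ 0 -1 -1]
Row reduction gives pivot columns ΔT,f; rank = 2
Pivot set = {ΔT,f}, free = {ω}
RREF:
  r0: [   1    0    0]
  r1: [   0    1    1]
Fix exponent of ω at 1; solve each RREF row for its pivot's exponent:
  r0: exp(ΔT) + (0)·1 = 0 ⇒ exp(ΔT) = 0
  r1: exp(f) + (1)·1 = 0 ⇒ exp(f) = -1
Π_1 = f^-1 · ω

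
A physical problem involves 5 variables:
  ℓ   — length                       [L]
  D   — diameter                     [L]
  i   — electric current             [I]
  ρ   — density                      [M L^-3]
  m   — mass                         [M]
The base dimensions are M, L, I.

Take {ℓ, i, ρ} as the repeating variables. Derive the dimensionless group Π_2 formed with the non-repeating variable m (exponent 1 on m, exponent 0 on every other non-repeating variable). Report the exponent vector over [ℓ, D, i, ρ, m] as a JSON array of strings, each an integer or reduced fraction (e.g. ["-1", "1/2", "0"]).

["-3", "0", "0", "-1", "1"]

Exponent matrix [M,L,I] × [ℓ,D,i,ρ,m]:
  M: [ 0  0  0  1  1]
  L: [ 1  1  0 -3  0]
  I: [ 0  0  1  0  0]
RREF → pivots at {ℓ,i,ρ} ⇒ r = 3
Repeat: ℓ,i,ρ; free: D,m
RREF:
  r0: [   1    1    0    0    3]
  r1: [   0    0    1    0    0]
  r2: [   0    0    0    1    1]
Fix exponent of m at 1, D at 0; solve each RREF row for its pivot's exponent:
  r0: exp(ℓ) + (3)·1 = 0 ⇒ exp(ℓ) = -3
  r1: exp(i) + (0)·1 = 0 ⇒ exp(i) = 0
  r2: exp(ρ) + (1)·1 = 0 ⇒ exp(ρ) = -1
Π_2 = ℓ^-3 · ρ^-1 · m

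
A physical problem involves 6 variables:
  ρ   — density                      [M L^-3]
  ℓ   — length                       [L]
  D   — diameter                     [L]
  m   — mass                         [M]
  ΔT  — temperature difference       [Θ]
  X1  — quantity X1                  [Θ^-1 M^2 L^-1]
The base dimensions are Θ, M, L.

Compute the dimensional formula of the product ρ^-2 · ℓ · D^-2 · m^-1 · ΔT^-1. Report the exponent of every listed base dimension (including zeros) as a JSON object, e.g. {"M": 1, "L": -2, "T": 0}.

Write exponents as rows Θ,M,L / cols ρ,ℓ,D,m,ΔT,X1:
  Θ: [ 0  0  0  0  1 -1]
  M: [ 1  0  0  1  0  2]
  L: [-3  1  1  0  0 -1]
  [Θ]: (-2)·0+(1)·0+(-2)·0+(-1)·0+(-1)·1 = -1
  [M]: (-2)·1+(1)·0+(-2)·0+(-1)·1+(-1)·0 = -3
  [L]: (-2)·-3+(1)·1+(-2)·1+(-1)·0+(-1)·0 = 5
⇒ Θ^-1 M^-3 L^5

{"Θ": -1, "M": -3, "L": 5}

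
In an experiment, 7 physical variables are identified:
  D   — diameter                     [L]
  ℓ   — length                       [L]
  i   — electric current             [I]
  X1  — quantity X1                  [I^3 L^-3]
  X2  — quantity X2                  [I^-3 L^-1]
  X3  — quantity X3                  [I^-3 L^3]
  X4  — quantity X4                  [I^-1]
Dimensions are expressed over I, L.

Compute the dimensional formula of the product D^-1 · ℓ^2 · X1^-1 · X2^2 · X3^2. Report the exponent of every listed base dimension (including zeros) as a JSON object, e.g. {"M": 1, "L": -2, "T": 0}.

Exponent matrix [I,L] × [D,ℓ,i,X1,X2,X3,X4]:
  I: [ 0  0  1  3 -3 -3 -1]
  L: [ 1  1  0 -3 -1  3  0]
  [I]: (-1)·0+(2)·0+(-1)·3+(2)·-3+(2)·-3 = -15
  [L]: (-1)·1+(2)·1+(-1)·-3+(2)·-1+(2)·3 = 8
⇒ I^-15 L^8

{"I": -15, "L": 8}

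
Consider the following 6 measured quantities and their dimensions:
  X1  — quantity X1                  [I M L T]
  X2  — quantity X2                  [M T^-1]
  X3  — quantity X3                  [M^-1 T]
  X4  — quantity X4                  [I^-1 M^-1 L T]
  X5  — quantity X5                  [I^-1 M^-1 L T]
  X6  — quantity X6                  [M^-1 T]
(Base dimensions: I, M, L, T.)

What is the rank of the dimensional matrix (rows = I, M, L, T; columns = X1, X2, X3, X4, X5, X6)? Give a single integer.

3

Write exponents as rows I,M,L,T / cols X1,X2,X3,X4,X5,X6:
  I: [ 1  0  0 -1 -1  0]
  M: [ 1  1 -1 -1 -1 -1]
  L: [ 1  0  0  1  1  0]
  T: [ 1 -1  1  1  1  1]
Echelon form has 3 nonzero rows (pivots: X1,X2,X4)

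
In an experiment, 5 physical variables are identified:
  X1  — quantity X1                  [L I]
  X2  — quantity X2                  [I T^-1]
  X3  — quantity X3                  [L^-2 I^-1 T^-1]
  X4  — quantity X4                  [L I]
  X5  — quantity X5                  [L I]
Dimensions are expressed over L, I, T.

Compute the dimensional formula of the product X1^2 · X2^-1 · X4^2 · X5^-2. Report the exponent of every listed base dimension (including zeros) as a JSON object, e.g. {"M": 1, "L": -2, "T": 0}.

Exponent matrix [L,I,T] × [X1,X2,X3,X4,X5]:
  L: [ 1  0 -2  1  1]
  I: [ 1  1 -1  1  1]
  T: [ 0 -1 -1  0  0]
  [L]: (2)·1+(-1)·0+(2)·1+(-2)·1 = 2
  [I]: (2)·1+(-1)·1+(2)·1+(-2)·1 = 1
  [T]: (2)·0+(-1)·-1+(2)·0+(-2)·0 = 1
⇒ L^2 I T

{"L": 2, "I": 1, "T": 1}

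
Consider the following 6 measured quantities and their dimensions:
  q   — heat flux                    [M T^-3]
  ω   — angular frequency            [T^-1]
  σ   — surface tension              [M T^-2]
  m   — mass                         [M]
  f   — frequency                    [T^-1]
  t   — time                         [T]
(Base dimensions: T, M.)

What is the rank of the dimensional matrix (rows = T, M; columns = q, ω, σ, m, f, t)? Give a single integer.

2

Exponent matrix [T,M] × [q,ω,σ,m,f,t]:
  T: [-3 -1 -2  0 -1  1]
  M: [ 1  0  1  1  0  0]
Echelon form has 2 nonzero rows (pivots: q,ω)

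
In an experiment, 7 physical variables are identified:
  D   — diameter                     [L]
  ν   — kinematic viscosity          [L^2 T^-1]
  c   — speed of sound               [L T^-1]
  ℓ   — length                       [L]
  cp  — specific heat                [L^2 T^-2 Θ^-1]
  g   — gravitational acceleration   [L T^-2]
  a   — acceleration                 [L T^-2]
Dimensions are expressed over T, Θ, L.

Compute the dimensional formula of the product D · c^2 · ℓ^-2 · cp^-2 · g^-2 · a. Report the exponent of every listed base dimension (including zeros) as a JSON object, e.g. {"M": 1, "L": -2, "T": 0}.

{"T": 4, "Θ": 2, "L": -4}

Dimensional matrix (T×Θ×L by D×ν×c×ℓ×cp×g×a):
  T: [ 0 -1 -1  0 -2 -2 -2]
  Θ: [ 0  0  0  0 -1  0  0]
  L: [ 1  2  1  1  2  1  1]
  [T]: (1)·0+(2)·-1+(-2)·0+(-2)·-2+(-2)·-2+(1)·-2 = 4
  [Θ]: (1)·0+(2)·0+(-2)·0+(-2)·-1+(-2)·0+(1)·0 = 2
  [L]: (1)·1+(2)·1+(-2)·1+(-2)·2+(-2)·1+(1)·1 = -4
⇒ T^4 Θ^2 L^-4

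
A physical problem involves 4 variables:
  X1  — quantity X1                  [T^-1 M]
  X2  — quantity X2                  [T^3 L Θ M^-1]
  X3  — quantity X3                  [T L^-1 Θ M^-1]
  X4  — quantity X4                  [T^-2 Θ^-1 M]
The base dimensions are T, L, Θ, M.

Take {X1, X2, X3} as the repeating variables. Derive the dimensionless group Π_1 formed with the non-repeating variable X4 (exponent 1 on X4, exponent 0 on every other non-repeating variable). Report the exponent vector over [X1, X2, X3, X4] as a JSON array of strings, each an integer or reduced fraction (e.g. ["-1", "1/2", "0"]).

Dimensional matrix (T×L×Θ×M by X1×X2×X3×X4):
  T: [-1  3  1 -2]
  L: [ 0  1 -1  0]
  Θ: [ 0  1  1 -1]
  M: [ 1 -1 -1  1]
Row reduction gives pivot columns X1,X2,X3; rank = 3
Repeat: X1,X2,X3; free: X4
RREF:
  r0: [   1    0    0    0]
  r1: [   0    1    0 -1/2]
  r2: [   0    0    1 -1/2]
  r3: [   0    0    0    0]
Fix exponent of X4 at 1; solve each RREF row for its pivot's exponent:
  r0: exp(X1) + (0)·1 = 0 ⇒ exp(X1) = 0
  r1: exp(X2) + (-1/2)·1 = 0 ⇒ exp(X2) = 1/2
  r2: exp(X3) + (-1/2)·1 = 0 ⇒ exp(X3) = 1/2
Π_1 = X2^(1/2) · X3^(1/2) · X4

["0", "1/2", "1/2", "1"]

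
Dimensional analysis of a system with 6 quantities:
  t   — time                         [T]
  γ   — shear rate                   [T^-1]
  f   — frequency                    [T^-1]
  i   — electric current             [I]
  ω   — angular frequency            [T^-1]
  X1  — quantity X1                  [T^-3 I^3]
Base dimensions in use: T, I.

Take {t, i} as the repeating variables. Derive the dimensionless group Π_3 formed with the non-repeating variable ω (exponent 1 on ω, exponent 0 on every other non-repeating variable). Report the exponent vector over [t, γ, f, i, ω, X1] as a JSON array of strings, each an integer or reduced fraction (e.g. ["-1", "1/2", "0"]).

["1", "0", "0", "0", "1", "0"]

Dimensional matrix (T×I by t×γ×f×i×ω×X1):
  T: [ 1 -1 -1  0 -1 -3]
  I: [ 0  0  0  1  0  3]
RREF → pivots at {t,i} ⇒ r = 2
Pivot set = {t,i}, free = {γ,f,ω,X1}
RREF:
  r0: [   1   -1   -1    0   -1   -3]
  r1: [   0    0    0    1    0    3]
Fix exponent of ω at 1, γ at 0, f at 0, X1 at 0; solve each RREF row for its pivot's exponent:
  r0: exp(t) + (-1)·1 = 0 ⇒ exp(t) = 1
  r1: exp(i) + (0)·1 = 0 ⇒ exp(i) = 0
Π_3 = t · ω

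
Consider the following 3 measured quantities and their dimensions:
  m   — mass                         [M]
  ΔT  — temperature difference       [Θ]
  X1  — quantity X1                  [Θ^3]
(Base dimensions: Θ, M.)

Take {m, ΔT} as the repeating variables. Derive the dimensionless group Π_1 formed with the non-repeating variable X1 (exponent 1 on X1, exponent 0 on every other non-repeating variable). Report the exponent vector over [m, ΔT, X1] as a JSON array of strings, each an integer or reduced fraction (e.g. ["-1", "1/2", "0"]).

Exponent matrix [Θ,M] × [m,ΔT,X1]:
  Θ: [ 0  1  3]
  M: [ 1  0  0]
RREF → pivots at {m,ΔT} ⇒ r = 2
Repeat: m,ΔT; free: X1
RREF:
  r0: [   1    0    0]
  r1: [   0    1    3]
Fix exponent of X1 at 1; solve each RREF row for its pivot's exponent:
  r0: exp(m) + (0)·1 = 0 ⇒ exp(m) = 0
  r1: exp(ΔT) + (3)·1 = 0 ⇒ exp(ΔT) = -3
Π_1 = ΔT^-3 · X1

["0", "-3", "1"]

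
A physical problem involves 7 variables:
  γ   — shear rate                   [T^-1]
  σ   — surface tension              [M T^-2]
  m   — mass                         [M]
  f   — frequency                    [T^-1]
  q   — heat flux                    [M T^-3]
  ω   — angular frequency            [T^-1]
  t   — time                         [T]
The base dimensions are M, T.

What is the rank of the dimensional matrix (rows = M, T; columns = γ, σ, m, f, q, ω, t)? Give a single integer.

Dimensional matrix (M×T by γ×σ×m×f×q×ω×t):
  M: [ 0  1  1  0  1  0  0]
  T: [-1 -2  0 -1 -3 -1  1]
RREF → pivots at {γ,σ} ⇒ r = 2

2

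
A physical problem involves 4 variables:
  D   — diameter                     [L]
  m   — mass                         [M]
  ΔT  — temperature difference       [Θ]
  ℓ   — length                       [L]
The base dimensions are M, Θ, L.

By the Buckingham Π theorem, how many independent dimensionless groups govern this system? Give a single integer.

Dimensional matrix (M×Θ×L by D×m×ΔT×ℓ):
  M: [ 0  1  0  0]
  Θ: [ 0  0  1  0]
  L: [ 1  0  0  1]
Echelon form has 3 nonzero rows (pivots: D,m,ΔT)
n=4, r=3 ⇒ 1 dimensionless group

1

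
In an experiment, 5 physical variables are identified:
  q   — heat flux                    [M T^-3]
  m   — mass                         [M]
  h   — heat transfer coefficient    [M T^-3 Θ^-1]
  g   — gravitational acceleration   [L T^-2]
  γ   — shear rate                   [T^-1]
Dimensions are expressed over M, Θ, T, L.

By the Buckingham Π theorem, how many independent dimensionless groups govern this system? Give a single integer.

1

Write exponents as rows M,Θ,T,L / cols q,m,h,g,γ:
  M: [ 1  1  1  0  0]
  Θ: [ 0  0 -1  0  0]
  T: [-3  0 -3 -2 -1]
  L: [ 0  0  0  1  0]
Echelon form has 4 nonzero rows (pivots: q,m,h,g)
5 vars − rank 4 = 1 Π group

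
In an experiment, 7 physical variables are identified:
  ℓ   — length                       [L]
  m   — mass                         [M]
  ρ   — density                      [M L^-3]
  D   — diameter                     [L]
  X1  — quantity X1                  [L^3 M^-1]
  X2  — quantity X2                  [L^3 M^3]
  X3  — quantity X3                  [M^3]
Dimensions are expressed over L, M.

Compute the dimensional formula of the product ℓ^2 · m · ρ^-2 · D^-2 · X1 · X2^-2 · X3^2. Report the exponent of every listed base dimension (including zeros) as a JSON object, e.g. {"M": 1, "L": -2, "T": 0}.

Write exponents as rows L,M / cols ℓ,m,ρ,D,X1,X2,X3:
  L: [ 1  0 -3  1  3  3  0]
  M: [ 0  1  1  0 -1  3  3]
  [L]: (2)·1+(1)·0+(-2)·-3+(-2)·1+(1)·3+(-2)·3+(2)·0 = 3
  [M]: (2)·0+(1)·1+(-2)·1+(-2)·0+(1)·-1+(-2)·3+(2)·3 = -2
⇒ L^3 M^-2

{"L": 3, "M": -2}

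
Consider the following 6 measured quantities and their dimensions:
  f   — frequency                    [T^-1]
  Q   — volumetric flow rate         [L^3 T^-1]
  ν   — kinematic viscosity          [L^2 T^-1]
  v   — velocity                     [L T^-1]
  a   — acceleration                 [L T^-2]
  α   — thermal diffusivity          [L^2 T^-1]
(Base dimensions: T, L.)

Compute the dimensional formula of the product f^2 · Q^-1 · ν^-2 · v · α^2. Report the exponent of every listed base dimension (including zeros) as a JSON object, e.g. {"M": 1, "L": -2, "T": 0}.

{"T": -2, "L": -2}

Exponent matrix [T,L] × [f,Q,ν,v,a,α]:
  T: [-1 -1 -1 -1 -2 -1]
  L: [ 0  3  2  1  1  2]
  [T]: (2)·-1+(-1)·-1+(-2)·-1+(1)·-1+(2)·-1 = -2
  [L]: (2)·0+(-1)·3+(-2)·2+(1)·1+(2)·2 = -2
⇒ T^-2 L^-2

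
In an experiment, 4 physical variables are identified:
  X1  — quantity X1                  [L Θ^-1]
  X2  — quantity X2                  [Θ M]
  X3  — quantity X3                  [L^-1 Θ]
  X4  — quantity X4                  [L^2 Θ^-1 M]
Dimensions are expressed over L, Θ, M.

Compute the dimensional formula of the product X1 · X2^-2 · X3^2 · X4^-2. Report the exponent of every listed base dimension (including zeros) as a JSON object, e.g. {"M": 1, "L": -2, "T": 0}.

Write exponents as rows L,Θ,M / cols X1,X2,X3,X4:
  L: [ 1  0 -1  2]
  Θ: [-1  1  1 -1]
  M: [ 0  1  0  1]
  [L]: (1)·1+(-2)·0+(2)·-1+(-2)·2 = -5
  [Θ]: (1)·-1+(-2)·1+(2)·1+(-2)·-1 = 1
  [M]: (1)·0+(-2)·1+(2)·0+(-2)·1 = -4
⇒ L^-5 Θ M^-4

{"L": -5, "Θ": 1, "M": -4}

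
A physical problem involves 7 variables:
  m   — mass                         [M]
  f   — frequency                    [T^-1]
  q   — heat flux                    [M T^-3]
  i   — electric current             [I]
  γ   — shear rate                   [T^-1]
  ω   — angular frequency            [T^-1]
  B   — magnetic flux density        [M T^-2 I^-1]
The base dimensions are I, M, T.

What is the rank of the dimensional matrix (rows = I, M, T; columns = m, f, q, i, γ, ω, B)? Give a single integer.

3

Dimensional matrix (I×M×T by m×f×q×i×γ×ω×B):
  I: [ 0  0  0  1  0  0 -1]
  M: [ 1  0  1  0  0  0  1]
  T: [ 0 -1 -3  0 -1 -1 -2]
Row reduction gives pivot columns m,f,i; rank = 3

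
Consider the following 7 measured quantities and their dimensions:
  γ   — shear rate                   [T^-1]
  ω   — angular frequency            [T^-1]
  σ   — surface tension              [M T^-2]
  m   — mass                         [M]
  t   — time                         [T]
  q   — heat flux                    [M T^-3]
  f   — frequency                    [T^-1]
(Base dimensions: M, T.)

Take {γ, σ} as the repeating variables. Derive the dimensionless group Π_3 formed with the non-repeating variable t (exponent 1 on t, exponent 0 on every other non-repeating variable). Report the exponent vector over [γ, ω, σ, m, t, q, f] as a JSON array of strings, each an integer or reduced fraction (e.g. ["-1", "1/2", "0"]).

["1", "0", "0", "0", "1", "0", "0"]

Write exponents as rows M,T / cols γ,ω,σ,m,t,q,f:
  M: [ 0  0  1  1  0  1  0]
  T: [-1 -1 -2  0  1 -3 -1]
Row reduction gives pivot columns γ,σ; rank = 2
Pivot set = {γ,σ}, free = {ω,m,t,q,f}
RREF:
  r0: [   1    1    0   -2   -1    1    1]
  r1: [   0    0    1    1    0    1    0]
Fix exponent of t at 1, ω at 0, m at 0, q at 0, f at 0; solve each RREF row for its pivot's exponent:
  r0: exp(γ) + (-1)·1 = 0 ⇒ exp(γ) = 1
  r1: exp(σ) + (0)·1 = 0 ⇒ exp(σ) = 0
Π_3 = γ · t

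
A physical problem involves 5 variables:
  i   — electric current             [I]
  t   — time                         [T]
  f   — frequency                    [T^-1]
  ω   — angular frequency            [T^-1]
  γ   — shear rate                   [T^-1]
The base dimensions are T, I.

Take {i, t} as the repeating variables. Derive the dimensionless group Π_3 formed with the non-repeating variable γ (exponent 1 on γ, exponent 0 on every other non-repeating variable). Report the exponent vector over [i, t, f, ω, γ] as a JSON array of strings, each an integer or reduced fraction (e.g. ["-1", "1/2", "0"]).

["0", "1", "0", "0", "1"]

Write exponents as rows T,I / cols i,t,f,ω,γ:
  T: [ 0  1 -1 -1 -1]
  I: [ 1  0  0  0  0]
Row reduction gives pivot columns i,t; rank = 2
Pivot set = {i,t}, free = {f,ω,γ}
RREF:
  r0: [   1    0    0    0    0]
  r1: [   0    1   -1   -1   -1]
Fix exponent of γ at 1, f at 0, ω at 0; solve each RREF row for its pivot's exponent:
  r0: exp(i) + (0)·1 = 0 ⇒ exp(i) = 0
  r1: exp(t) + (-1)·1 = 0 ⇒ exp(t) = 1
Π_3 = t · γ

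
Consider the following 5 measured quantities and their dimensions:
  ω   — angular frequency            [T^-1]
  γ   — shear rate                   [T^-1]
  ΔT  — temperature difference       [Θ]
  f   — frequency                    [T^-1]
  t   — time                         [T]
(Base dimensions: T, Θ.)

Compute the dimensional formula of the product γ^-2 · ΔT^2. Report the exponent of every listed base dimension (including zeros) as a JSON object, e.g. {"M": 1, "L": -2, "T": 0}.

{"T": 2, "Θ": 2}

Exponent matrix [T,Θ] × [ω,γ,ΔT,f,t]:
  T: [-1 -1  0 -1  1]
  Θ: [ 0  0  1  0  0]
  [T]: (-2)·-1+(2)·0 = 2
  [Θ]: (-2)·0+(2)·1 = 2
⇒ T^2 Θ^2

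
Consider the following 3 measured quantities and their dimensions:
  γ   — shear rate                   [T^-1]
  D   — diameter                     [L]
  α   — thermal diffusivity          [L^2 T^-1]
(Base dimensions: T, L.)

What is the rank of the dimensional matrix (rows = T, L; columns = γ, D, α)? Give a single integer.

Write exponents as rows T,L / cols γ,D,α:
  T: [-1  0 -1]
  L: [ 0  1  2]
Echelon form has 2 nonzero rows (pivots: γ,D)

2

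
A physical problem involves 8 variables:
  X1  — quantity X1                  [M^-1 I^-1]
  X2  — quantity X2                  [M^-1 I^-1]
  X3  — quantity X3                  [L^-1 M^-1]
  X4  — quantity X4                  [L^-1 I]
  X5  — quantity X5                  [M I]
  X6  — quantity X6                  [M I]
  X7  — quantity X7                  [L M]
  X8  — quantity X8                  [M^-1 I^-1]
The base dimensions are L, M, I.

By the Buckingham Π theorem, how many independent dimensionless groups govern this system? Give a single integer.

6

Write exponents as rows L,M,I / cols X1,X2,X3,X4,X5,X6,X7,X8:
  L: [ 0  0 -1 -1  0  0  1  0]
  M: [-1 -1 -1  0  1  1  1 -1]
  I: [-1 -1  0  1  1  1  0 -1]
RREF → pivots at {X1,X3} ⇒ r = 2
Π count = n − r = 8 − 2 = 6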